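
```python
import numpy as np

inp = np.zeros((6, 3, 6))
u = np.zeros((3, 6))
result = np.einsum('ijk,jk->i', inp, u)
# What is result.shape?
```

(6,)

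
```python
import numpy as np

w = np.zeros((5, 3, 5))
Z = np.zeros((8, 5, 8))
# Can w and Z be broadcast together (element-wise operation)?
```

No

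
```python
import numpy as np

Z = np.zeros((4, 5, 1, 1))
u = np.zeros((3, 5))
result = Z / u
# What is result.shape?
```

(4, 5, 3, 5)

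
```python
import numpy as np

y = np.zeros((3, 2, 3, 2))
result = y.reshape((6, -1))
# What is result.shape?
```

(6, 6)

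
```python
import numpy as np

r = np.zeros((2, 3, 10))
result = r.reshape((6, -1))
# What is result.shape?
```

(6, 10)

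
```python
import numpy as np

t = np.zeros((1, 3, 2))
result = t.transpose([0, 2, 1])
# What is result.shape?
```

(1, 2, 3)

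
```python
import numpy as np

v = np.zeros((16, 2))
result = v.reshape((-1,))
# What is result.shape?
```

(32,)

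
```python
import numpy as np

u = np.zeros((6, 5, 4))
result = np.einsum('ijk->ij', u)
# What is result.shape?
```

(6, 5)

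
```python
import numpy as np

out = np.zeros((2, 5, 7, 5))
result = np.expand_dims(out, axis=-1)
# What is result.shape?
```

(2, 5, 7, 5, 1)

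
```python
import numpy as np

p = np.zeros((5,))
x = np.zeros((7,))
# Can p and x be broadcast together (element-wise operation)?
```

No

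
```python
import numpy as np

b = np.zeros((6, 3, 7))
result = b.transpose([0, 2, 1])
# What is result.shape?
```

(6, 7, 3)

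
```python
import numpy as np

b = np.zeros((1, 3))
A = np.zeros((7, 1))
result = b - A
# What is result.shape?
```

(7, 3)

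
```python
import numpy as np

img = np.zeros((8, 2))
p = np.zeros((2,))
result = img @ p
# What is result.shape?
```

(8,)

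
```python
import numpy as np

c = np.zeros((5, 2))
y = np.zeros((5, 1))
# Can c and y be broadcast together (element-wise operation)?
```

Yes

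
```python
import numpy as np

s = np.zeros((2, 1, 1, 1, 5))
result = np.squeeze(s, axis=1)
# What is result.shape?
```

(2, 1, 1, 5)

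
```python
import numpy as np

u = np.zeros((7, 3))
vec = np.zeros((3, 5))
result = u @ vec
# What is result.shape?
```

(7, 5)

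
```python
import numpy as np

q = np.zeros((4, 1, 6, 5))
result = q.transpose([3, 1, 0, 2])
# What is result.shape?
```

(5, 1, 4, 6)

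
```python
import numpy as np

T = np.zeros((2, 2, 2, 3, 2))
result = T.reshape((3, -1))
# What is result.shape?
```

(3, 16)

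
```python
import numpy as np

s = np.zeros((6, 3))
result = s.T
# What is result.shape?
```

(3, 6)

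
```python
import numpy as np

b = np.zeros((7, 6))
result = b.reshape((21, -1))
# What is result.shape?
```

(21, 2)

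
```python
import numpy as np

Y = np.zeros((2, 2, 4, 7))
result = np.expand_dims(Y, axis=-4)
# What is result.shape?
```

(2, 1, 2, 4, 7)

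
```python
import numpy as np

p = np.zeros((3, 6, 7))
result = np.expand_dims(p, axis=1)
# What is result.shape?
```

(3, 1, 6, 7)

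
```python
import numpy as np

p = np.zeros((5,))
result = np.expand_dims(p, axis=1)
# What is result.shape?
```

(5, 1)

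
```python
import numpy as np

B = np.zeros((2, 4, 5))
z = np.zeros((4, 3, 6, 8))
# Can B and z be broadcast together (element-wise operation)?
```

No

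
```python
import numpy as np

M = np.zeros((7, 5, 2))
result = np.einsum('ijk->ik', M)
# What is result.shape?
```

(7, 2)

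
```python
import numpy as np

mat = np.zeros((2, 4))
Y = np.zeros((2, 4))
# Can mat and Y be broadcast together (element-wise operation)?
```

Yes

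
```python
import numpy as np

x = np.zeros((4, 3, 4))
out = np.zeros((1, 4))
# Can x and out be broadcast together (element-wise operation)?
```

Yes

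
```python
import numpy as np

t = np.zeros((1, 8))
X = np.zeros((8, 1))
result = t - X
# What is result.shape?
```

(8, 8)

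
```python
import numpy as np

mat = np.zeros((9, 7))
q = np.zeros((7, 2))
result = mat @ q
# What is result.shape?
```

(9, 2)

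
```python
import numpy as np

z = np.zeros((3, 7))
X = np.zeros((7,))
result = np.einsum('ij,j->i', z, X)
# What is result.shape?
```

(3,)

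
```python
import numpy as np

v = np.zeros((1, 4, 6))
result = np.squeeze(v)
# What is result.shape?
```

(4, 6)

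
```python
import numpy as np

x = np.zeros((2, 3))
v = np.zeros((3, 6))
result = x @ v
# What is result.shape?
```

(2, 6)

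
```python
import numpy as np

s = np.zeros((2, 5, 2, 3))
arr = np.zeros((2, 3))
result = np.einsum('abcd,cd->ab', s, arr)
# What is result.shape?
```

(2, 5)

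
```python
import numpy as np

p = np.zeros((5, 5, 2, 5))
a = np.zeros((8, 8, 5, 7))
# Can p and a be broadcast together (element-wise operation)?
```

No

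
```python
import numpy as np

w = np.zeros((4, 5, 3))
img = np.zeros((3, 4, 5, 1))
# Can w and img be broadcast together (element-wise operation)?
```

Yes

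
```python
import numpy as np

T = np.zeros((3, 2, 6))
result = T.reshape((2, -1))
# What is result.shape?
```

(2, 18)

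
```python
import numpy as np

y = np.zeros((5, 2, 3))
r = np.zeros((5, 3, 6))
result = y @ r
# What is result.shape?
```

(5, 2, 6)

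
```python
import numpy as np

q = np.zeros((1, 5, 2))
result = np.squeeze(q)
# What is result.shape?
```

(5, 2)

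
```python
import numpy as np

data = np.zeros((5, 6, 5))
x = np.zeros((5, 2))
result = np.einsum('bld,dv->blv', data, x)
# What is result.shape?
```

(5, 6, 2)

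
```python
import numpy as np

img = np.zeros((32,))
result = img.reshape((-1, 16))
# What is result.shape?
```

(2, 16)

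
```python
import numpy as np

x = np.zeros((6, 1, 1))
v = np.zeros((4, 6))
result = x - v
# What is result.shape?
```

(6, 4, 6)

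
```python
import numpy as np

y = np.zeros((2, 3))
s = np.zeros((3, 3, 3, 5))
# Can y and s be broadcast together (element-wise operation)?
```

No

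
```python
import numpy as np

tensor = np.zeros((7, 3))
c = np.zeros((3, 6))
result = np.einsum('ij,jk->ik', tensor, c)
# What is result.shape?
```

(7, 6)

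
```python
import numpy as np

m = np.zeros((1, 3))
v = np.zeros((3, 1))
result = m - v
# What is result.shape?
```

(3, 3)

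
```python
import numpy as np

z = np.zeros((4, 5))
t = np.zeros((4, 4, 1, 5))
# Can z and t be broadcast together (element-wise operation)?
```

Yes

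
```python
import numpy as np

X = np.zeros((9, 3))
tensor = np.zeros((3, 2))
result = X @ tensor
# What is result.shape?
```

(9, 2)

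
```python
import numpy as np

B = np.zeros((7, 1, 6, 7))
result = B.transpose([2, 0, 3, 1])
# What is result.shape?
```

(6, 7, 7, 1)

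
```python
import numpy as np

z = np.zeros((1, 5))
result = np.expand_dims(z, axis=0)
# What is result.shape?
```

(1, 1, 5)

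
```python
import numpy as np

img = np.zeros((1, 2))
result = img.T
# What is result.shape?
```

(2, 1)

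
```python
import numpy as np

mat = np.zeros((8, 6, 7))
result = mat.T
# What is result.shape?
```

(7, 6, 8)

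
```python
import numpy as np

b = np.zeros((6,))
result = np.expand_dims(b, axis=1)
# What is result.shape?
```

(6, 1)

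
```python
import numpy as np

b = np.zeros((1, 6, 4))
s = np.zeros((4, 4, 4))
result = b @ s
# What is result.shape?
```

(4, 6, 4)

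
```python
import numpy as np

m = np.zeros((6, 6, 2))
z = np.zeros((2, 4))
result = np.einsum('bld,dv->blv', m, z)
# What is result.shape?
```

(6, 6, 4)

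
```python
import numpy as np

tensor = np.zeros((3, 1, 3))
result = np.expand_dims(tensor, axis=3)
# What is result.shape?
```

(3, 1, 3, 1)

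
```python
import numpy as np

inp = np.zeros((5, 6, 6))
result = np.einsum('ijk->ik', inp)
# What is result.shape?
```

(5, 6)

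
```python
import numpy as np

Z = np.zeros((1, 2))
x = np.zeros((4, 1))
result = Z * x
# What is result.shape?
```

(4, 2)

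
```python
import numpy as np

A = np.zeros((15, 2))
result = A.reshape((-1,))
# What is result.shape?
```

(30,)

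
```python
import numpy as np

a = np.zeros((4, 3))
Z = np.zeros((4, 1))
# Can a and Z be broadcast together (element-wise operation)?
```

Yes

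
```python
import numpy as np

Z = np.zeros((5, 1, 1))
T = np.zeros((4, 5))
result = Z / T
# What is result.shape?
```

(5, 4, 5)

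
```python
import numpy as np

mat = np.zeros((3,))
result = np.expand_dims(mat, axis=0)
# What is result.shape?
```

(1, 3)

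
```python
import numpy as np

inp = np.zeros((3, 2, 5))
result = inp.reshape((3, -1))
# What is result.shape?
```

(3, 10)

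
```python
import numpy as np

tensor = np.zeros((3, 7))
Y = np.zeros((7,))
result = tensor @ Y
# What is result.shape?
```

(3,)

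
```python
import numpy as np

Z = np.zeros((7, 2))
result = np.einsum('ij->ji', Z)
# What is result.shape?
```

(2, 7)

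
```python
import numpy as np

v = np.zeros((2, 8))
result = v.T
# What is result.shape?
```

(8, 2)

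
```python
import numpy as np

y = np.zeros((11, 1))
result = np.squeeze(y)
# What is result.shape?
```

(11,)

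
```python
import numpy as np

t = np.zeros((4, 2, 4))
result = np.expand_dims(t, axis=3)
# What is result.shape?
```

(4, 2, 4, 1)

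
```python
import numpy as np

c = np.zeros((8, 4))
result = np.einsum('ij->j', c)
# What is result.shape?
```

(4,)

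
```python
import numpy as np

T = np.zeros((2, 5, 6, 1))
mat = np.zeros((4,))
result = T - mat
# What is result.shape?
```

(2, 5, 6, 4)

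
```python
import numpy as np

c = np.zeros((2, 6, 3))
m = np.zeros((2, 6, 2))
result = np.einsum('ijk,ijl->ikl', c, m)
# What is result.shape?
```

(2, 3, 2)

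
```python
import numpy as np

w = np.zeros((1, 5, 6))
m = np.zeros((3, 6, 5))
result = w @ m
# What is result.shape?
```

(3, 5, 5)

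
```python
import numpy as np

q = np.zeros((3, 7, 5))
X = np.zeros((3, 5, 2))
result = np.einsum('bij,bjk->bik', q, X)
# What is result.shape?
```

(3, 7, 2)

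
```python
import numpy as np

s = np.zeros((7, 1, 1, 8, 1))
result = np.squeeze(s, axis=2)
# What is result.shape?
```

(7, 1, 8, 1)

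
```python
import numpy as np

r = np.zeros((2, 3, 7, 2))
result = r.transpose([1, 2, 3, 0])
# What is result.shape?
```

(3, 7, 2, 2)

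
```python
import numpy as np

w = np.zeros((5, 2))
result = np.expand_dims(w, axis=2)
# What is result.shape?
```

(5, 2, 1)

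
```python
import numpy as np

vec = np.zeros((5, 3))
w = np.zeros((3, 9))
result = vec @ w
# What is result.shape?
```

(5, 9)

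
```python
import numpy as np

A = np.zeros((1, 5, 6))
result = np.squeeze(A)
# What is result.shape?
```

(5, 6)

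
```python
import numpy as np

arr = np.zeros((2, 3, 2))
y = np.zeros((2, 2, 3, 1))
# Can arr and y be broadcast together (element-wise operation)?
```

Yes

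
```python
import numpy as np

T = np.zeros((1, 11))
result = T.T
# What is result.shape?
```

(11, 1)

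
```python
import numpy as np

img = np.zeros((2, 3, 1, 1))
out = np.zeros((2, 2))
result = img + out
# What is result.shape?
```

(2, 3, 2, 2)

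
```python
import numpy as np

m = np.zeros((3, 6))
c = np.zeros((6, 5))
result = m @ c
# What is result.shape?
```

(3, 5)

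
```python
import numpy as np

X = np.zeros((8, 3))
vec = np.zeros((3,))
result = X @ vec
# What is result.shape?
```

(8,)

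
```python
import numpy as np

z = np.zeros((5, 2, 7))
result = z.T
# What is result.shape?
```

(7, 2, 5)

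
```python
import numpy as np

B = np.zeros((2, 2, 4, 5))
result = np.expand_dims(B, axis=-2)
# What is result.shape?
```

(2, 2, 4, 1, 5)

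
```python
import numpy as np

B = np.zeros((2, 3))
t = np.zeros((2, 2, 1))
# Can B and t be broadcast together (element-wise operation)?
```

Yes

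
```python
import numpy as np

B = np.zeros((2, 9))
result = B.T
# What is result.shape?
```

(9, 2)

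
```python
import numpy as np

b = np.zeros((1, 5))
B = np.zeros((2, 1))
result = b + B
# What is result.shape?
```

(2, 5)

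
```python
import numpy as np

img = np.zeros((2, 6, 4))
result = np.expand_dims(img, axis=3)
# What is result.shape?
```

(2, 6, 4, 1)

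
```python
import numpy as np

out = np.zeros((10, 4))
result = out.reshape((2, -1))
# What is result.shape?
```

(2, 20)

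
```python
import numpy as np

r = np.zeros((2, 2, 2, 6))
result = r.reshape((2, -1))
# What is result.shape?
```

(2, 24)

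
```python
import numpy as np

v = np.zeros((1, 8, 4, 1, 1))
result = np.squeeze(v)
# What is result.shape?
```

(8, 4)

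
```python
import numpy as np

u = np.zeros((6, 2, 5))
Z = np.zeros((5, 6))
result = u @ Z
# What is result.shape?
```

(6, 2, 6)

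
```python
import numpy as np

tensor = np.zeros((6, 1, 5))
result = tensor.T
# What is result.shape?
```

(5, 1, 6)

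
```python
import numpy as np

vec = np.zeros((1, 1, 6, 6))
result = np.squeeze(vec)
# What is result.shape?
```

(6, 6)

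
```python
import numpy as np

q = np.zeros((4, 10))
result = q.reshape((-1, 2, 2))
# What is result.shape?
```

(10, 2, 2)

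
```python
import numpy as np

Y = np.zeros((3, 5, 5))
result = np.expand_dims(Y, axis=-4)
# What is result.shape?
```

(1, 3, 5, 5)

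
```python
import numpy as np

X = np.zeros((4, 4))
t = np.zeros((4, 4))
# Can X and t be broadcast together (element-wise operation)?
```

Yes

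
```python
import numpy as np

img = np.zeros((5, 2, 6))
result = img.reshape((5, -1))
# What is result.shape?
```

(5, 12)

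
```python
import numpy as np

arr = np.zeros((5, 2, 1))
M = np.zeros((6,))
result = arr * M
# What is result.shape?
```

(5, 2, 6)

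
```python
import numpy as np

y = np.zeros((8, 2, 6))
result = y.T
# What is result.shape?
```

(6, 2, 8)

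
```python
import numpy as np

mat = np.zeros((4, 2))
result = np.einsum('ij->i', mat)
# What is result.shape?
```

(4,)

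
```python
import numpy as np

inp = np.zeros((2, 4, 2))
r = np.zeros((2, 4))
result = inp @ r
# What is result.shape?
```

(2, 4, 4)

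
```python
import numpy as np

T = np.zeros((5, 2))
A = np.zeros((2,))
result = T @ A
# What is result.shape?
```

(5,)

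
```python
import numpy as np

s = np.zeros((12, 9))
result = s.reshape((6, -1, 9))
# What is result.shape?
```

(6, 2, 9)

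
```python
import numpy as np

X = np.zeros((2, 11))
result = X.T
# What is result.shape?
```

(11, 2)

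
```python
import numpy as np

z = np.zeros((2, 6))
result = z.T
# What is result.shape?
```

(6, 2)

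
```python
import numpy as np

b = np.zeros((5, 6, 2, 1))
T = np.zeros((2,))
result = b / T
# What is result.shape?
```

(5, 6, 2, 2)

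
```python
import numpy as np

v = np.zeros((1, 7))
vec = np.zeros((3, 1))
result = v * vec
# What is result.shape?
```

(3, 7)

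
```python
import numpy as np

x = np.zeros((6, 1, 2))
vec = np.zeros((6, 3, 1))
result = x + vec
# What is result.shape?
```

(6, 3, 2)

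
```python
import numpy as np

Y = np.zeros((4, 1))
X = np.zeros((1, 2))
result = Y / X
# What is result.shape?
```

(4, 2)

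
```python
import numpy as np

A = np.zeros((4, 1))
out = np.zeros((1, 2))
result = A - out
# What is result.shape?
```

(4, 2)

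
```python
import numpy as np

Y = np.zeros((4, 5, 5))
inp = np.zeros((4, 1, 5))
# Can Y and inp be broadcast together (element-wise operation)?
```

Yes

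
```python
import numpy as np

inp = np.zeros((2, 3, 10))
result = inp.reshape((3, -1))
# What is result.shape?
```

(3, 20)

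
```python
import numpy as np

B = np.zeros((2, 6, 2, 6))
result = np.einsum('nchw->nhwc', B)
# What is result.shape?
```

(2, 2, 6, 6)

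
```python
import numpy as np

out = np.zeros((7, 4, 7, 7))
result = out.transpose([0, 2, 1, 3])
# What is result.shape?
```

(7, 7, 4, 7)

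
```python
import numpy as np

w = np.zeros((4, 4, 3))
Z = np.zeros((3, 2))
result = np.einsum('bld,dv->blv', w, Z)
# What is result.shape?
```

(4, 4, 2)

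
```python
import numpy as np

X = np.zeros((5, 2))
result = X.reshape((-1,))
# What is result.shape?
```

(10,)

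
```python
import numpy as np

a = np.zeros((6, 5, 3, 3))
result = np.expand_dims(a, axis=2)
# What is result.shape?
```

(6, 5, 1, 3, 3)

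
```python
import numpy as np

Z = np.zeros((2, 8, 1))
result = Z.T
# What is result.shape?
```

(1, 8, 2)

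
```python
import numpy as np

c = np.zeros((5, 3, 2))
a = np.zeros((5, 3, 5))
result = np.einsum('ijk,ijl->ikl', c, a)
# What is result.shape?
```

(5, 2, 5)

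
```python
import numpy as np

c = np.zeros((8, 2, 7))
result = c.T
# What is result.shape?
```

(7, 2, 8)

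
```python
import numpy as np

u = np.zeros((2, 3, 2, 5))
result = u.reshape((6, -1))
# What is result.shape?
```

(6, 10)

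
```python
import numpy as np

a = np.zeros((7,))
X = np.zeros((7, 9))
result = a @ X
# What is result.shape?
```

(9,)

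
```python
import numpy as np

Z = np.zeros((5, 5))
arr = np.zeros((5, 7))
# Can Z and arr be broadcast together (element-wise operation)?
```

No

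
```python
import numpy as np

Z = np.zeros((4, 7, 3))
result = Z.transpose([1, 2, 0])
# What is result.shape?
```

(7, 3, 4)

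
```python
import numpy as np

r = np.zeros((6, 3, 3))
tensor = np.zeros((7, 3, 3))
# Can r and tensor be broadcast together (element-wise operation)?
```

No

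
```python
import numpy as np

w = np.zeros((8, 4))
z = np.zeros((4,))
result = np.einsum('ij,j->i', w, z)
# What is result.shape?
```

(8,)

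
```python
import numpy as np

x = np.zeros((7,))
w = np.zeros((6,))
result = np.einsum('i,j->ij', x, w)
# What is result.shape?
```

(7, 6)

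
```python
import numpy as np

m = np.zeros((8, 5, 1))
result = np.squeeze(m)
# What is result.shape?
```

(8, 5)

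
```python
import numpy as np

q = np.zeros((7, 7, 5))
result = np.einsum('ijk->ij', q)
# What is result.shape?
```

(7, 7)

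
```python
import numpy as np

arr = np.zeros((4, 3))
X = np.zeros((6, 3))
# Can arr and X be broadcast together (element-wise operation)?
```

No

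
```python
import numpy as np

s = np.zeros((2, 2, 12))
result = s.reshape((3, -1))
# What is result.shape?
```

(3, 16)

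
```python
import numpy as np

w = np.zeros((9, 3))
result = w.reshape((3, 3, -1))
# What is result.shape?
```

(3, 3, 3)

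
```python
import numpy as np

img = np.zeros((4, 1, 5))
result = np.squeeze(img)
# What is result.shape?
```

(4, 5)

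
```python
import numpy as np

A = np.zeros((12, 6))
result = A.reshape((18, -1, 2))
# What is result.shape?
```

(18, 2, 2)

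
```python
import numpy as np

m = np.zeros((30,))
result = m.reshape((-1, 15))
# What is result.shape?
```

(2, 15)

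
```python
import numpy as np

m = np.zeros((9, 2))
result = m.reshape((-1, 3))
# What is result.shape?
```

(6, 3)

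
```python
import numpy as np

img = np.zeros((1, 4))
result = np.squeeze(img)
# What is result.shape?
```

(4,)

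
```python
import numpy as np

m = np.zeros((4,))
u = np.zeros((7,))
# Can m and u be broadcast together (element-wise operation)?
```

No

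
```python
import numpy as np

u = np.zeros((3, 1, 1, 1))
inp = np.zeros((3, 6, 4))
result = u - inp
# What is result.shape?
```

(3, 3, 6, 4)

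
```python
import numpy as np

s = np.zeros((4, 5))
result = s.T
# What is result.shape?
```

(5, 4)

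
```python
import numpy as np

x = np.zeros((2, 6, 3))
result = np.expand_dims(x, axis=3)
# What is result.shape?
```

(2, 6, 3, 1)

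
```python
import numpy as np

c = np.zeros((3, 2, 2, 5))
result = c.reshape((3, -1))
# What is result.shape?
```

(3, 20)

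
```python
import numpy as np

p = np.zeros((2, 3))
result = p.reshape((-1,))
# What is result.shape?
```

(6,)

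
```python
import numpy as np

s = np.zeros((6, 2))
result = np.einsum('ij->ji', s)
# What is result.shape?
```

(2, 6)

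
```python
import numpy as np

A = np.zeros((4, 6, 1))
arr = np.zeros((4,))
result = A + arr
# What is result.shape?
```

(4, 6, 4)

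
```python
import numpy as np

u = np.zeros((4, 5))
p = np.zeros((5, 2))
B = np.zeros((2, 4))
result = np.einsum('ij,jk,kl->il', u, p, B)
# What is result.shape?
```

(4, 4)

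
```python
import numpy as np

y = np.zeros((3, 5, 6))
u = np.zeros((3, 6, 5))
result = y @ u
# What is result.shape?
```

(3, 5, 5)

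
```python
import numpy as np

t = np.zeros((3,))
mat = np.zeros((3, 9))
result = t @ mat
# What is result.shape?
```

(9,)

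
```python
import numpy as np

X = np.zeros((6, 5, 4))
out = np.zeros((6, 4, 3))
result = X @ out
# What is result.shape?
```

(6, 5, 3)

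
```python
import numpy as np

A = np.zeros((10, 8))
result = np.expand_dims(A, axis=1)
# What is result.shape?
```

(10, 1, 8)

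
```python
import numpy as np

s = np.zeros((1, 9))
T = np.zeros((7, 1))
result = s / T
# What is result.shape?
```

(7, 9)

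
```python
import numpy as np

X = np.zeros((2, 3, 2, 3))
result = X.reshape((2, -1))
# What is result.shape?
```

(2, 18)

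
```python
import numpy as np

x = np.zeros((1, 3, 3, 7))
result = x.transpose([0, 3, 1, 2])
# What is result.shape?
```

(1, 7, 3, 3)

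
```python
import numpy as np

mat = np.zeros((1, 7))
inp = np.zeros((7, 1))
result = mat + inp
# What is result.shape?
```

(7, 7)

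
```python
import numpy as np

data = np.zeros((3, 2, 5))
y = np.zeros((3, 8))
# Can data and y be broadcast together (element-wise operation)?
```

No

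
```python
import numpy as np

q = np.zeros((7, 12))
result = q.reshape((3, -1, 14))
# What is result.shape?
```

(3, 2, 14)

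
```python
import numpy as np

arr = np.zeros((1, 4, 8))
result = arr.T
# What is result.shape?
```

(8, 4, 1)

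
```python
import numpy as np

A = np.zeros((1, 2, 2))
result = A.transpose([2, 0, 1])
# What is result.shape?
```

(2, 1, 2)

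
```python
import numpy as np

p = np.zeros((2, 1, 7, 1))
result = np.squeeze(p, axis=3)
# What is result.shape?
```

(2, 1, 7)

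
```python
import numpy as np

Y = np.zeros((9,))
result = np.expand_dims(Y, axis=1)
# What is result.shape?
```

(9, 1)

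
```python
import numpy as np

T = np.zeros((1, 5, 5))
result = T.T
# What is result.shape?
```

(5, 5, 1)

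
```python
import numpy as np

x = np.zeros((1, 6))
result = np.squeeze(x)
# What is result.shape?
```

(6,)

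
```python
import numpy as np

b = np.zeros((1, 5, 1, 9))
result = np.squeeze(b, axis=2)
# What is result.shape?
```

(1, 5, 9)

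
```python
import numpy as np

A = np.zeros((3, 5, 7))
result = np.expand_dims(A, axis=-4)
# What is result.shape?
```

(1, 3, 5, 7)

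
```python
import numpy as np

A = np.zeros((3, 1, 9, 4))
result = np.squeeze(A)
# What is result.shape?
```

(3, 9, 4)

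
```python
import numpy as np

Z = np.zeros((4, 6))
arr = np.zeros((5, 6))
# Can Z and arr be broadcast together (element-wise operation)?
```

No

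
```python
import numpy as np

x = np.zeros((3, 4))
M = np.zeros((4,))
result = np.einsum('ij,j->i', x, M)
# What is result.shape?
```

(3,)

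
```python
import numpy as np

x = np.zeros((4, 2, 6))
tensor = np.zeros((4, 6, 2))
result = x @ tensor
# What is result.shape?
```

(4, 2, 2)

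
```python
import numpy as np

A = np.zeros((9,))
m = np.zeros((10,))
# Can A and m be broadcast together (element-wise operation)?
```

No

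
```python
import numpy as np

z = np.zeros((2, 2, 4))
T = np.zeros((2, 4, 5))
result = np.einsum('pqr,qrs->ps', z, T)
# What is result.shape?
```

(2, 5)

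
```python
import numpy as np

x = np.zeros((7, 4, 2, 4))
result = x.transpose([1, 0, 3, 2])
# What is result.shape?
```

(4, 7, 4, 2)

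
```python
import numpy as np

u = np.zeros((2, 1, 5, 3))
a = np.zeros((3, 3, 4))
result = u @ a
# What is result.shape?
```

(2, 3, 5, 4)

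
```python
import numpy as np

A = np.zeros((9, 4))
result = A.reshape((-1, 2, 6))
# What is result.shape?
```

(3, 2, 6)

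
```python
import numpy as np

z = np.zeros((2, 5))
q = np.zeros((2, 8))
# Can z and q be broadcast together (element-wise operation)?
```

No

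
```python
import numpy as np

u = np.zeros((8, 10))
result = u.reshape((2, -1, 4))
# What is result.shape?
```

(2, 10, 4)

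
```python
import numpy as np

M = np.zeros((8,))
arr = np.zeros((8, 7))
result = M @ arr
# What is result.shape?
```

(7,)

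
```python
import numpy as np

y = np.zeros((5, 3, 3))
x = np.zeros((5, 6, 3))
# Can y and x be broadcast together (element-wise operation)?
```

No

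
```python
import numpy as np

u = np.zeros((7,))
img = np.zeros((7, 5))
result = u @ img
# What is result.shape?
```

(5,)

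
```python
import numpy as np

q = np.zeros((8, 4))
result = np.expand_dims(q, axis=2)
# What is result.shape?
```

(8, 4, 1)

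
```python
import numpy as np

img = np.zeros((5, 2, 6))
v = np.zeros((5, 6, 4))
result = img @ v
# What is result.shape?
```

(5, 2, 4)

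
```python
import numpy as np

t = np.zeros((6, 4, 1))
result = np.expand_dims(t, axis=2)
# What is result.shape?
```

(6, 4, 1, 1)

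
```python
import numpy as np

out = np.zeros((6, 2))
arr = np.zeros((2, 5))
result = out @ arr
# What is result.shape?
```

(6, 5)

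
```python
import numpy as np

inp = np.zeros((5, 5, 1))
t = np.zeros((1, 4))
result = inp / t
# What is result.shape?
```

(5, 5, 4)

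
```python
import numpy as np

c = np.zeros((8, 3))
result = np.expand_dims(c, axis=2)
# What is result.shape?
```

(8, 3, 1)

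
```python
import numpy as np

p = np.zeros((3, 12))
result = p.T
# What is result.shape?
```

(12, 3)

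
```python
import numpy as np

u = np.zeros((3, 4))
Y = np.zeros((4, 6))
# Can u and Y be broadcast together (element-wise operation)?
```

No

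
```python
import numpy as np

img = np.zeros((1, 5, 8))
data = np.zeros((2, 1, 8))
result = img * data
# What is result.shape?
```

(2, 5, 8)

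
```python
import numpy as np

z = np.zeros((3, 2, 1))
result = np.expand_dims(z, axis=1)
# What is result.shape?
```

(3, 1, 2, 1)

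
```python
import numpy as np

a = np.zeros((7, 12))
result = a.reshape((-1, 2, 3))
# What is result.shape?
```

(14, 2, 3)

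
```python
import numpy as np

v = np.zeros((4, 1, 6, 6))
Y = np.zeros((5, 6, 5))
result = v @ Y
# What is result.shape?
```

(4, 5, 6, 5)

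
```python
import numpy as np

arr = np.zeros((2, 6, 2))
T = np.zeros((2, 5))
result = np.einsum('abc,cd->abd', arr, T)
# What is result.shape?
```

(2, 6, 5)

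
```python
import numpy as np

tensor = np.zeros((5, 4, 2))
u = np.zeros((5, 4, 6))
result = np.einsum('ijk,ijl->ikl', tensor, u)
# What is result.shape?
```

(5, 2, 6)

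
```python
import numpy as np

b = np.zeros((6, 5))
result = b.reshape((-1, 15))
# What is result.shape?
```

(2, 15)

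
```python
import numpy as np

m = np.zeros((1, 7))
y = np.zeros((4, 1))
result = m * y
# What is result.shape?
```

(4, 7)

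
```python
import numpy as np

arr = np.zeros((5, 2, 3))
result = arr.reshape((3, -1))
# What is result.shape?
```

(3, 10)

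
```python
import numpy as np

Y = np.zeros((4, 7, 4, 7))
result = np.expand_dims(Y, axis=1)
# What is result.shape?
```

(4, 1, 7, 4, 7)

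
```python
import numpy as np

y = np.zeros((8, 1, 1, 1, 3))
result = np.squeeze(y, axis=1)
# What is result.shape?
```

(8, 1, 1, 3)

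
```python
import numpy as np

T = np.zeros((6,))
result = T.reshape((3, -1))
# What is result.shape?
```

(3, 2)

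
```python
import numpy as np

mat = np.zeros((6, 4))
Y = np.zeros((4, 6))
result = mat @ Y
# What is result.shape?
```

(6, 6)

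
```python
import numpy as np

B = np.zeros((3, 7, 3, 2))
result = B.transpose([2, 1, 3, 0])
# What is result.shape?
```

(3, 7, 2, 3)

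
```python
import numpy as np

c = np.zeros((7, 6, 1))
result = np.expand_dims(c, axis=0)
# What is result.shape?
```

(1, 7, 6, 1)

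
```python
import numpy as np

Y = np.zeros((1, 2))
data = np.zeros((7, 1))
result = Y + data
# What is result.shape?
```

(7, 2)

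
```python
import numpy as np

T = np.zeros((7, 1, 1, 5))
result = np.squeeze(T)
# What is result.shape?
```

(7, 5)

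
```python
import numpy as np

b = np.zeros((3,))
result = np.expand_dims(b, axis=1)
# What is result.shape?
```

(3, 1)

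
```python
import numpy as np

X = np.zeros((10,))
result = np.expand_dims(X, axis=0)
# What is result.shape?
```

(1, 10)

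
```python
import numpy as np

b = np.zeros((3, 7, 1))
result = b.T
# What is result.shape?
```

(1, 7, 3)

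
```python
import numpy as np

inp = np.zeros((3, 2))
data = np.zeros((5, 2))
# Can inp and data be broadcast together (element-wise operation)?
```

No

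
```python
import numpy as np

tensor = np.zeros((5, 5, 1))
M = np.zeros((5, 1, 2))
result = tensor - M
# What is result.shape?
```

(5, 5, 2)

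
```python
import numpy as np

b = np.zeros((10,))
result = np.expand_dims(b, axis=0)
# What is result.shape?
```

(1, 10)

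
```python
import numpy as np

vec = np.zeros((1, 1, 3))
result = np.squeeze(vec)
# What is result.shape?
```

(3,)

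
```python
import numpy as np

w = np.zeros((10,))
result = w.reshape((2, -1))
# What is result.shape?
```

(2, 5)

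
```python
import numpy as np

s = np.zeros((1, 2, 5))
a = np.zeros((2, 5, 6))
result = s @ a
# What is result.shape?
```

(2, 2, 6)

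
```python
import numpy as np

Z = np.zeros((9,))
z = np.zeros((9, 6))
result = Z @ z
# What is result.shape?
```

(6,)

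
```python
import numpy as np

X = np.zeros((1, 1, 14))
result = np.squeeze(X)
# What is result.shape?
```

(14,)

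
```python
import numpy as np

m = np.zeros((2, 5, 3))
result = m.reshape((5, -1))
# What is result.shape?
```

(5, 6)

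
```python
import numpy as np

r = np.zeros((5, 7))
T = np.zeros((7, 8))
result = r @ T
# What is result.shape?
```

(5, 8)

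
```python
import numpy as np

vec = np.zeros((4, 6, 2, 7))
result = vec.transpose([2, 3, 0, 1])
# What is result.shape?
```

(2, 7, 4, 6)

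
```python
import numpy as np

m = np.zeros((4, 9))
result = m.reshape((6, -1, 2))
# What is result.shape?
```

(6, 3, 2)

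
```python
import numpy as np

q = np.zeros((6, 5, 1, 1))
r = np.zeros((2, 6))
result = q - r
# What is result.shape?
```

(6, 5, 2, 6)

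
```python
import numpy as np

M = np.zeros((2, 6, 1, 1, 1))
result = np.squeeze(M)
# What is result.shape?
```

(2, 6)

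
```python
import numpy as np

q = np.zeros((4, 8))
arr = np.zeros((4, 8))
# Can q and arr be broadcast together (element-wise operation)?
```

Yes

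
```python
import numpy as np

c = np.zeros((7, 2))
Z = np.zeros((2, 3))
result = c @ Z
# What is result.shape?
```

(7, 3)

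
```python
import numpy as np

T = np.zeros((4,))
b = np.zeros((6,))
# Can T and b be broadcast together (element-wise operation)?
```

No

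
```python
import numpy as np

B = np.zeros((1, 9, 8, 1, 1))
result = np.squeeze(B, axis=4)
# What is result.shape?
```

(1, 9, 8, 1)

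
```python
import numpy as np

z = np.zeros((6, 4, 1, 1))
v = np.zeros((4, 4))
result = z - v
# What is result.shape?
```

(6, 4, 4, 4)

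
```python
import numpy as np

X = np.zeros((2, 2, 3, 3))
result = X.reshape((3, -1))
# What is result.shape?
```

(3, 12)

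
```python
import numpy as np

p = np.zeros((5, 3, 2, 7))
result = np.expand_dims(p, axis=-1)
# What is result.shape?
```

(5, 3, 2, 7, 1)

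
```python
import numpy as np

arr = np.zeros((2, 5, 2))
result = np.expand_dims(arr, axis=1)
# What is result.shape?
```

(2, 1, 5, 2)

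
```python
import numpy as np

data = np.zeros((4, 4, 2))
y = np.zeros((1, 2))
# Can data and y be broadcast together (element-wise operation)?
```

Yes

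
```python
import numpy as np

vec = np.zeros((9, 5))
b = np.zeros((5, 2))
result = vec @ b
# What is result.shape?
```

(9, 2)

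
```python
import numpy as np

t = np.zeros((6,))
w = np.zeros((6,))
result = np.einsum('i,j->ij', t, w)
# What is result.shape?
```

(6, 6)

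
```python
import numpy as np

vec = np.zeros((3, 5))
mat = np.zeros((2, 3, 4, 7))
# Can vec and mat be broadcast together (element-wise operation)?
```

No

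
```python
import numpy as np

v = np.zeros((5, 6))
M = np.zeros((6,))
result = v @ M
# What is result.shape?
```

(5,)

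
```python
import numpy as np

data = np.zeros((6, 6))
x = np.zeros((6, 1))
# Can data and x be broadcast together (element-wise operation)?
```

Yes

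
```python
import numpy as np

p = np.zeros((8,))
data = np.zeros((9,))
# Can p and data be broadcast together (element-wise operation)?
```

No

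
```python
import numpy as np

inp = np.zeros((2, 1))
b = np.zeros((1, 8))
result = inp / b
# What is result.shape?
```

(2, 8)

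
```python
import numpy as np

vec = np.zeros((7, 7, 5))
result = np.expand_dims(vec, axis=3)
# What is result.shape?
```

(7, 7, 5, 1)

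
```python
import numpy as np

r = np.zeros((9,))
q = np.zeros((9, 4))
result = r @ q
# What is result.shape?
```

(4,)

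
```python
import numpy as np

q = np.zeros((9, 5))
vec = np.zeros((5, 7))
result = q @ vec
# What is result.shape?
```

(9, 7)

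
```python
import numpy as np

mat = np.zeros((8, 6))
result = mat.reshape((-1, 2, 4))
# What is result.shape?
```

(6, 2, 4)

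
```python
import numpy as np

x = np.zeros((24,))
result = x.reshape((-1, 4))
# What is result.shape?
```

(6, 4)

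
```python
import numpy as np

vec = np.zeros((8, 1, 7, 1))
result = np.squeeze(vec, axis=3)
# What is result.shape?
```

(8, 1, 7)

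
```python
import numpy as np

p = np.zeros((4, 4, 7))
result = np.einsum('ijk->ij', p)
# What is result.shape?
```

(4, 4)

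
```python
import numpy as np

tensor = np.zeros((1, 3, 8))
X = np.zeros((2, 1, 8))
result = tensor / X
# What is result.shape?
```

(2, 3, 8)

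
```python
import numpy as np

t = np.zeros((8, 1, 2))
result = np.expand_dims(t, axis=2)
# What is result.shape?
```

(8, 1, 1, 2)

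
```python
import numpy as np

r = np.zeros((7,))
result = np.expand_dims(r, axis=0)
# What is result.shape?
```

(1, 7)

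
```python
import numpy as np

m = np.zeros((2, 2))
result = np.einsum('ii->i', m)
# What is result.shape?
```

(2,)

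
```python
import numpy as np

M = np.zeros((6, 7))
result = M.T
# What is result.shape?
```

(7, 6)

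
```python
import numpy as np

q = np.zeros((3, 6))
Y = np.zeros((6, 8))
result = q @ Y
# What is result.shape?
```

(3, 8)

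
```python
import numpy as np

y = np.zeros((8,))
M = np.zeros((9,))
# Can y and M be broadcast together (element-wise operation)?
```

No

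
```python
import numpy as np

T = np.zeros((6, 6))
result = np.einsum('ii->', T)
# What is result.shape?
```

()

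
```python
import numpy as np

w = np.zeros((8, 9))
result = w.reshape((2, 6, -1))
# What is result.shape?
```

(2, 6, 6)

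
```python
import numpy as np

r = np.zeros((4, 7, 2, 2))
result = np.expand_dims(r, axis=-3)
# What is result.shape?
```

(4, 7, 1, 2, 2)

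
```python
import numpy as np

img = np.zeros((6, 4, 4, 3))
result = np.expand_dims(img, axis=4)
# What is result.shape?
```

(6, 4, 4, 3, 1)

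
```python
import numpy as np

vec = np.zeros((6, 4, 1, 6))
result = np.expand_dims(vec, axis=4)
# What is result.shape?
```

(6, 4, 1, 6, 1)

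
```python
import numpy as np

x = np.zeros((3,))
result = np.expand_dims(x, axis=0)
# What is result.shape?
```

(1, 3)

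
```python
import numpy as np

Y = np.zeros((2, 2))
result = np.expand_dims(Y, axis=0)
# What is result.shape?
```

(1, 2, 2)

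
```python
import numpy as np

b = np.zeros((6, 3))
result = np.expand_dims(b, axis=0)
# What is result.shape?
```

(1, 6, 3)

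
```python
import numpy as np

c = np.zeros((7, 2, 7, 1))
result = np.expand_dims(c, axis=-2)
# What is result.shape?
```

(7, 2, 7, 1, 1)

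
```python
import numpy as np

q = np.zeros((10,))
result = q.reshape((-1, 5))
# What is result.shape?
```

(2, 5)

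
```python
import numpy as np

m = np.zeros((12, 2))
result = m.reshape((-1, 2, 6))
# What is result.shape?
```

(2, 2, 6)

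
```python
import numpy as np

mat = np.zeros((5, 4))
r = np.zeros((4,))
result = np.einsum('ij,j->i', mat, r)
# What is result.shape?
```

(5,)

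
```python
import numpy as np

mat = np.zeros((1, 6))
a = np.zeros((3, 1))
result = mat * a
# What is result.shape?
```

(3, 6)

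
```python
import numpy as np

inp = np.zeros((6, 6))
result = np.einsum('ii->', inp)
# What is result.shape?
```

()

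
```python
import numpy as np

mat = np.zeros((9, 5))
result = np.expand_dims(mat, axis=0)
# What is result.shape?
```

(1, 9, 5)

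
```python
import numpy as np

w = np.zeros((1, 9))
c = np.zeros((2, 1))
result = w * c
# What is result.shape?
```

(2, 9)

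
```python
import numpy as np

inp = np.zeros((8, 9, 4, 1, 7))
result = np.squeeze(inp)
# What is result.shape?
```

(8, 9, 4, 7)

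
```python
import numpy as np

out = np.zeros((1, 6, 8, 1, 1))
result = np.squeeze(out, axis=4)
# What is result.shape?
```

(1, 6, 8, 1)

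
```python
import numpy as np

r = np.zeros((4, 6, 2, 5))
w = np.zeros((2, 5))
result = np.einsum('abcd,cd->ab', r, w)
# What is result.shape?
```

(4, 6)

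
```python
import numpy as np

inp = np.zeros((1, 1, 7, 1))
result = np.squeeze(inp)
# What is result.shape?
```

(7,)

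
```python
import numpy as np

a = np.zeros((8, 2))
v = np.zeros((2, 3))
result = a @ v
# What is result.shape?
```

(8, 3)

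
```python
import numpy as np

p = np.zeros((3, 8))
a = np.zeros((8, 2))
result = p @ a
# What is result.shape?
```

(3, 2)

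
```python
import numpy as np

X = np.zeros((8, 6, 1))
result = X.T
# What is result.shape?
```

(1, 6, 8)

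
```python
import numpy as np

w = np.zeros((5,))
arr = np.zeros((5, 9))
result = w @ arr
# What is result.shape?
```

(9,)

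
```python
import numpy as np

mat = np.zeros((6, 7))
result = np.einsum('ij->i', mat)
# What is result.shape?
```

(6,)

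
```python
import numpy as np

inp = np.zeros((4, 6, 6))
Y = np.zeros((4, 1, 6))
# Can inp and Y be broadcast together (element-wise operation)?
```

Yes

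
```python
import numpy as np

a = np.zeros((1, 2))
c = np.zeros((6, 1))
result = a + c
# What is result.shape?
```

(6, 2)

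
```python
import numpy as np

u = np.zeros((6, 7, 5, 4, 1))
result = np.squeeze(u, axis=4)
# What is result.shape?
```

(6, 7, 5, 4)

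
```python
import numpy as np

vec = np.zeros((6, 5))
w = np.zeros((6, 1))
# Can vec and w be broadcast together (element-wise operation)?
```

Yes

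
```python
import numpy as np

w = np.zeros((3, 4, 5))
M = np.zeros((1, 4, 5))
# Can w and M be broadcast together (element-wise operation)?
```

Yes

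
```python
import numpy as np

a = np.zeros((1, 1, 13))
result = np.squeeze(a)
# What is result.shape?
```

(13,)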